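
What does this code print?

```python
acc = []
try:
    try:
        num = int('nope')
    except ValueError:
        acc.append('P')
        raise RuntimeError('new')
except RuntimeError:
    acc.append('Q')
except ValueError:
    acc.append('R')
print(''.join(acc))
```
PQ

New RuntimeError raised, caught by outer RuntimeError handler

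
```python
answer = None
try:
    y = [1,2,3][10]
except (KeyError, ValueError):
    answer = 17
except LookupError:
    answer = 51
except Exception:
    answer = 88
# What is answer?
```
51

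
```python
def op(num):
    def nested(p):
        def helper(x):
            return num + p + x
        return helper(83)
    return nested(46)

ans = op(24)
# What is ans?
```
153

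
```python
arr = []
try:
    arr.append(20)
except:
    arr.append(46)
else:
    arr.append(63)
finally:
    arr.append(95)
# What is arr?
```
[20, 63, 95]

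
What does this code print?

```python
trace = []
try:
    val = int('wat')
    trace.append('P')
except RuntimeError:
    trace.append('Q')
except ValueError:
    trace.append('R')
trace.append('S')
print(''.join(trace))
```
RS

ValueError is caught by its specific handler, not RuntimeError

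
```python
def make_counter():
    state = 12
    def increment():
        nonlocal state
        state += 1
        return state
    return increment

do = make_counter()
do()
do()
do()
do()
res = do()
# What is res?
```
17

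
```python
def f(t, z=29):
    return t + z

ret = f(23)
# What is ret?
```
52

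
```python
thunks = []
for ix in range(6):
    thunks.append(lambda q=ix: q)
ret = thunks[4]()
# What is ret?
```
4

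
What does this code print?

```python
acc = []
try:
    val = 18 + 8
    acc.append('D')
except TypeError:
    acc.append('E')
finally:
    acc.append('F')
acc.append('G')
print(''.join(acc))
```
DFG

finally runs after normal execution too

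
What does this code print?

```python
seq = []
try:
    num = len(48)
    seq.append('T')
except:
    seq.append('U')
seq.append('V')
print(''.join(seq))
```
UV

Exception raised in try, caught by bare except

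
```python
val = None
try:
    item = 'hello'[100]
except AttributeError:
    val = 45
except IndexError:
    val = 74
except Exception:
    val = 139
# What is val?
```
74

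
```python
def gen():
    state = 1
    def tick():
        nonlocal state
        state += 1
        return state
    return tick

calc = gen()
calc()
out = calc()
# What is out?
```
3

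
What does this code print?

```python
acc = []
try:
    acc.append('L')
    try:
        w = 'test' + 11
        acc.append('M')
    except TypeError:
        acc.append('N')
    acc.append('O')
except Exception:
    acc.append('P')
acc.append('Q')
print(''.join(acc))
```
LNOQ

Inner exception caught by inner handler, outer continues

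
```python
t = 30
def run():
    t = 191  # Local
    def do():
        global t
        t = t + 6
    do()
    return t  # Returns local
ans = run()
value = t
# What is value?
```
36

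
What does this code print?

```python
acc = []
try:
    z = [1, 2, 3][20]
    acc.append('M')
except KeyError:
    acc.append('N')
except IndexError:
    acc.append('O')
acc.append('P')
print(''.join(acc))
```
OP

IndexError is caught by its specific handler, not KeyError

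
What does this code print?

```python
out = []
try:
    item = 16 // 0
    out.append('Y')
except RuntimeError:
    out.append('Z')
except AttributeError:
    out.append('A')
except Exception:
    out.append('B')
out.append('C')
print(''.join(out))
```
BC

ZeroDivisionError not specifically caught, falls to Exception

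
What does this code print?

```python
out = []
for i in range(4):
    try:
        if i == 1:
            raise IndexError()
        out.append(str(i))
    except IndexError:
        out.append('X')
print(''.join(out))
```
0X23

Exception on i=1 caught, loop continues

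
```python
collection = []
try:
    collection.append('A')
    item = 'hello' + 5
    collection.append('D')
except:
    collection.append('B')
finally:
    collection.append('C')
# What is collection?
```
['A', 'B', 'C']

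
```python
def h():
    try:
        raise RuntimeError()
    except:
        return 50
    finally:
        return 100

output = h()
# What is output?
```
100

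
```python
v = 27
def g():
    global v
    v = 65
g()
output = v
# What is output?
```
65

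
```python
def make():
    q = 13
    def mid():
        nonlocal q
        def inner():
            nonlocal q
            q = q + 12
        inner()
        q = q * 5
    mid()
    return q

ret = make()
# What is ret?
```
125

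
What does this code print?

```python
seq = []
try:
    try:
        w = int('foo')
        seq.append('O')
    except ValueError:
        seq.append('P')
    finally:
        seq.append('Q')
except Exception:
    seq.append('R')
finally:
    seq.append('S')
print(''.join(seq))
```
PQS

Both finally blocks run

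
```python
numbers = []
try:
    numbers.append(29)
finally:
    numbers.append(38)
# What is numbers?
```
[29, 38]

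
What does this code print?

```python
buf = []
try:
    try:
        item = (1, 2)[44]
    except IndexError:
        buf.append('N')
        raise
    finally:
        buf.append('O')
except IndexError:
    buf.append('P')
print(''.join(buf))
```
NOP

finally runs before re-raised exception propagates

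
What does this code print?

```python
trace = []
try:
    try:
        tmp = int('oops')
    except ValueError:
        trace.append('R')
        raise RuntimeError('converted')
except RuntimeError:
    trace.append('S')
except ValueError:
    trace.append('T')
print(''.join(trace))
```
RS

New RuntimeError raised, caught by outer RuntimeError handler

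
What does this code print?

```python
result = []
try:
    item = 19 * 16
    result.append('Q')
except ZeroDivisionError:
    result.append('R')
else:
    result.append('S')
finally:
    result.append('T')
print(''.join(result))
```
QST

else runs before finally when no exception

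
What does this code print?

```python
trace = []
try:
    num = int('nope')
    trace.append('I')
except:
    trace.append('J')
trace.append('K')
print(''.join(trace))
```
JK

Exception raised in try, caught by bare except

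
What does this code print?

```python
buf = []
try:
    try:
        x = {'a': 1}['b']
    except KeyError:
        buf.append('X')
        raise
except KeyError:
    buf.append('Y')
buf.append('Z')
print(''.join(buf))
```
XYZ

raise without argument re-raises current exception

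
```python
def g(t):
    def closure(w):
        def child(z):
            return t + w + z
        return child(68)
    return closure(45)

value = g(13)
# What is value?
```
126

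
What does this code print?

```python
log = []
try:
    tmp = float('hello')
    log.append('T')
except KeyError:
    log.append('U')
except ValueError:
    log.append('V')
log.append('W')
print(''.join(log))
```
VW

ValueError is caught by its specific handler, not KeyError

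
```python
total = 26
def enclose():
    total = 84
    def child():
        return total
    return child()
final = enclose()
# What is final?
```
84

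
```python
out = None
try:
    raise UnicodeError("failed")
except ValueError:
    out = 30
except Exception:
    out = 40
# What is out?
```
30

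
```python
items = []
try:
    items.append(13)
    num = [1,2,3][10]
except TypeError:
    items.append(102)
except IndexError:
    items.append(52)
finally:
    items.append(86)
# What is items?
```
[13, 52, 86]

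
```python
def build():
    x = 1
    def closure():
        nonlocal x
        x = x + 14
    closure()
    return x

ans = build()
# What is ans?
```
15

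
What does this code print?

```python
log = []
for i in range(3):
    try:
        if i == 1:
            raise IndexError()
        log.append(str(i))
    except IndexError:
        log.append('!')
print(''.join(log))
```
0!2

Exception on i=1 caught, loop continues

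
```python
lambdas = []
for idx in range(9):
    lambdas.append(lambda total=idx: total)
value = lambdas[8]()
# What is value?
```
8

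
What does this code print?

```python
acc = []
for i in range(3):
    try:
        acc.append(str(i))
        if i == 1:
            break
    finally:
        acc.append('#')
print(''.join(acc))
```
0#1#

finally runs even when breaking out of loop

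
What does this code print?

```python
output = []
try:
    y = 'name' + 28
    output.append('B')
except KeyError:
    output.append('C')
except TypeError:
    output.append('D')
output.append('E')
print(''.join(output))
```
DE

TypeError is caught by its specific handler, not KeyError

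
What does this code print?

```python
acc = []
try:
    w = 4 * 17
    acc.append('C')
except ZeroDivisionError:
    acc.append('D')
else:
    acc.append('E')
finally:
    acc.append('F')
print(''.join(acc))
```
CEF

else runs before finally when no exception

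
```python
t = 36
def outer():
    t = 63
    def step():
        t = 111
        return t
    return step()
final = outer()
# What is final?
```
111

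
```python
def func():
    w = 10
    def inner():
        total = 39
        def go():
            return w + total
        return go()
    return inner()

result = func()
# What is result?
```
49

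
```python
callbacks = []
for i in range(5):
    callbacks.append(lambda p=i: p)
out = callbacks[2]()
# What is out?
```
2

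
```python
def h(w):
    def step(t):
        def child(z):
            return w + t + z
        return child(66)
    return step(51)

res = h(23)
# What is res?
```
140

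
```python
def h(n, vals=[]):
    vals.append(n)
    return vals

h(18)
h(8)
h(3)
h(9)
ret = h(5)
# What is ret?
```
[18, 8, 3, 9, 5]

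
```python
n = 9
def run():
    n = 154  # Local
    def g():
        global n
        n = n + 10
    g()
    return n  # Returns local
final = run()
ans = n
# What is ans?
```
19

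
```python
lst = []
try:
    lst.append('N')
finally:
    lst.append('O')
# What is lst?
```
['N', 'O']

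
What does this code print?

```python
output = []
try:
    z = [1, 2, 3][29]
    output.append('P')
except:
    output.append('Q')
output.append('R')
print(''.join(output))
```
QR

Exception raised in try, caught by bare except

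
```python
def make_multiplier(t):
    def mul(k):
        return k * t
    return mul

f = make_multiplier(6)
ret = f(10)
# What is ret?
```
60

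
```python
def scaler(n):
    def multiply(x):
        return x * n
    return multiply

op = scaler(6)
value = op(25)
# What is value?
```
150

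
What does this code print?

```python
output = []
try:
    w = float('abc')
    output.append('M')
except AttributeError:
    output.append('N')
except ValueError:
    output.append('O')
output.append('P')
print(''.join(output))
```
OP

ValueError is caught by its specific handler, not AttributeError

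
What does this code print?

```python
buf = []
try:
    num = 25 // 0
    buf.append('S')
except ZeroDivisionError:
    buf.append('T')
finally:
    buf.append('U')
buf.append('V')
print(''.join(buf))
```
TUV

finally always runs, even after exception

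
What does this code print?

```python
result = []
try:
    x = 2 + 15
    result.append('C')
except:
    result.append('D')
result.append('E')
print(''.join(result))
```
CE

No exception, try block completes normally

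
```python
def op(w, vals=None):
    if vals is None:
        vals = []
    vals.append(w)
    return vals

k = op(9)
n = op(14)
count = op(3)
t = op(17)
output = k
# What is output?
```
[9]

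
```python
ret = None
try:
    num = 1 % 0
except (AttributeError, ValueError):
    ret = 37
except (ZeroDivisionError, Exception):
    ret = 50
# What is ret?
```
50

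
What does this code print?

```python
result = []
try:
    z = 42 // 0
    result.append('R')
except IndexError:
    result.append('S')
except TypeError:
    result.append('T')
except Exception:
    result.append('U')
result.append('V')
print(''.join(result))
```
UV

ZeroDivisionError not specifically caught, falls to Exception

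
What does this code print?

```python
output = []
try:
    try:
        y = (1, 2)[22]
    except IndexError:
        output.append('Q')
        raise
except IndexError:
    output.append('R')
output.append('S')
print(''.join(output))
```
QRS

raise without argument re-raises current exception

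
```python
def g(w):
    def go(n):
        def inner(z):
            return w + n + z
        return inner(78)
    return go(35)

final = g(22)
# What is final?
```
135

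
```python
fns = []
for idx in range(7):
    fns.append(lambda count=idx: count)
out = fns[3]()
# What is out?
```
3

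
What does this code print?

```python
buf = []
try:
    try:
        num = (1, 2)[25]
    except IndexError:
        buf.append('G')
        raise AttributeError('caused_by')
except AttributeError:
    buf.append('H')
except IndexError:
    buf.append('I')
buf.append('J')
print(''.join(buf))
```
GHJ

AttributeError raised and caught, original IndexError not re-raised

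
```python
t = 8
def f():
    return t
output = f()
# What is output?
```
8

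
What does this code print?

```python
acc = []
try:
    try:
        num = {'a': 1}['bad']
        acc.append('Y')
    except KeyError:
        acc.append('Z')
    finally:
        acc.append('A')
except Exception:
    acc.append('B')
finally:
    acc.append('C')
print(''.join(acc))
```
ZAC

Both finally blocks run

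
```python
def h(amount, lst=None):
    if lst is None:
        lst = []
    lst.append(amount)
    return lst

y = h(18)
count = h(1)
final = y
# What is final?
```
[18]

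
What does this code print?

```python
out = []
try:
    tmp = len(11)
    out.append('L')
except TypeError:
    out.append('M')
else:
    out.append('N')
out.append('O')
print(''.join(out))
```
MO

else block skipped when exception is caught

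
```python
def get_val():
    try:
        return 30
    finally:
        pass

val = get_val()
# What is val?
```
30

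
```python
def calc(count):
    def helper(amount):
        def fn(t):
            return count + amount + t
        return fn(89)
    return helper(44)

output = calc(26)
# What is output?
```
159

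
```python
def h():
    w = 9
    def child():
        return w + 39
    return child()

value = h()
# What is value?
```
48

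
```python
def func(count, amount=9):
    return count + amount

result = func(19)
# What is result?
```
28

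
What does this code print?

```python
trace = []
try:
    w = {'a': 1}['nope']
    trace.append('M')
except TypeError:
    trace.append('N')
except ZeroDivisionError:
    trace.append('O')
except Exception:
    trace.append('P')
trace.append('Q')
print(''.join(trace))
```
PQ

KeyError not specifically caught, falls to Exception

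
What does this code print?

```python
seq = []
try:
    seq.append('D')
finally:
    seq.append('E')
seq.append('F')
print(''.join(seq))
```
DEF

try/finally without except, no exception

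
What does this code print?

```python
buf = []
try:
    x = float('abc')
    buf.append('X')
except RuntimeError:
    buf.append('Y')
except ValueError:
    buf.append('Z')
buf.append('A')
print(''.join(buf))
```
ZA

ValueError is caught by its specific handler, not RuntimeError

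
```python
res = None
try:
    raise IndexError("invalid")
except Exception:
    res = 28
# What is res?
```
28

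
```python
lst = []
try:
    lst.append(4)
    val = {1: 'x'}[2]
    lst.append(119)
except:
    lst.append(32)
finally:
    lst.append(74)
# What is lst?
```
[4, 32, 74]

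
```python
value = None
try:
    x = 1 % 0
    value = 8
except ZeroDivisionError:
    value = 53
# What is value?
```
53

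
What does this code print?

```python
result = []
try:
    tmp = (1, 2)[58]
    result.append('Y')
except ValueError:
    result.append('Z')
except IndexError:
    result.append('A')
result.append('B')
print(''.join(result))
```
AB

IndexError is caught by its specific handler, not ValueError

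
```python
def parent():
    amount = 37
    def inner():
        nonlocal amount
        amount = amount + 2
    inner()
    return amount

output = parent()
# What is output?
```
39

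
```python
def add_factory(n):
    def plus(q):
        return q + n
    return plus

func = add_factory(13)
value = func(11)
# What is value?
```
24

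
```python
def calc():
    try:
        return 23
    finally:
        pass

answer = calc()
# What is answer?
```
23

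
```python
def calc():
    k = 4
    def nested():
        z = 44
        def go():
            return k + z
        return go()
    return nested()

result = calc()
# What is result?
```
48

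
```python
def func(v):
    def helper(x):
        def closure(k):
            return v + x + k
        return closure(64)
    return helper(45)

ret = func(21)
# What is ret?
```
130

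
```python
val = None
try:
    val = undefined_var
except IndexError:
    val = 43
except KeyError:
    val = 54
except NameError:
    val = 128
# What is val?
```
128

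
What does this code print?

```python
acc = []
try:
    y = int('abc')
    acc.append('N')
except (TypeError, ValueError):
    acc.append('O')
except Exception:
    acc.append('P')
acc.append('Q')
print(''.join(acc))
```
OQ

ValueError matches tuple containing it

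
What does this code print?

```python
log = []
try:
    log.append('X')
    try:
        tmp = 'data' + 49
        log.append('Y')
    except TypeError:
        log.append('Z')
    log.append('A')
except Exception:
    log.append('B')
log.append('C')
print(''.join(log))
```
XZAC

Inner exception caught by inner handler, outer continues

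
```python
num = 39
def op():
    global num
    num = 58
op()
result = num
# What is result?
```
58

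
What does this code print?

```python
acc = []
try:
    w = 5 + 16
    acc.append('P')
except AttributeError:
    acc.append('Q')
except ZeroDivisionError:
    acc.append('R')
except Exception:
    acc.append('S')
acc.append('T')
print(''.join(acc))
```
PT

No exception, try block completes normally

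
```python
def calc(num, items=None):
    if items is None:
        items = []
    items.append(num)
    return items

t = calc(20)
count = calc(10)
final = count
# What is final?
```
[10]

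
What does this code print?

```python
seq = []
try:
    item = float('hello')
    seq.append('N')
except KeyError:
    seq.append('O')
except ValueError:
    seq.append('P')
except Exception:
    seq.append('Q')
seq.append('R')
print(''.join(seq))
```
PR

ValueError matches before generic Exception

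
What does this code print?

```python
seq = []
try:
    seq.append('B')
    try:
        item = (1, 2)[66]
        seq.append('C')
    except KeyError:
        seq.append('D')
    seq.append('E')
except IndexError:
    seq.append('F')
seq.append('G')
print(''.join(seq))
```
BFG

Inner handler doesn't match, propagates to outer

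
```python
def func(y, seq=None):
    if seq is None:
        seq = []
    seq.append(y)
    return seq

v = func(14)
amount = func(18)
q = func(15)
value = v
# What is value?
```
[14]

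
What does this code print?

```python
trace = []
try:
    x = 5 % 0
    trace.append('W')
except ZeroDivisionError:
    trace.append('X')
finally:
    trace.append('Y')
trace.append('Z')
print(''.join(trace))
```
XYZ

finally always runs, even after exception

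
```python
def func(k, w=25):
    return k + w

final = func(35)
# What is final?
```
60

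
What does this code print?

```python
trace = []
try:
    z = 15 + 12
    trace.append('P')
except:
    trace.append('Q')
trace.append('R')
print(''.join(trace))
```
PR

No exception, try block completes normally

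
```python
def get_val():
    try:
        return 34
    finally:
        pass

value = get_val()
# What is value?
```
34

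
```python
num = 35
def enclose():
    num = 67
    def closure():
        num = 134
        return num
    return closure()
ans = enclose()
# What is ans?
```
134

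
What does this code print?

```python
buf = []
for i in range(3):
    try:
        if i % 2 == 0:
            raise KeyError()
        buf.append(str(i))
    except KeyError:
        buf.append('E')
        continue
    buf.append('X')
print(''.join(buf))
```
E1XE

continue in except skips rest of loop body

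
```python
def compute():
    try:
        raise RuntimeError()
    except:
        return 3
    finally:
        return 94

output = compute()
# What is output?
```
94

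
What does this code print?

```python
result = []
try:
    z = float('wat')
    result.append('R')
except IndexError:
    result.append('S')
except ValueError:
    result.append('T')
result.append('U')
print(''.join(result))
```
TU

ValueError is caught by its specific handler, not IndexError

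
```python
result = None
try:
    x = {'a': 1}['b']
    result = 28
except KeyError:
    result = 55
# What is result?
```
55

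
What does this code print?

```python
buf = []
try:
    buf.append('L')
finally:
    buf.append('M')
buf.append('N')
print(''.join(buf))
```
LMN

try/finally without except, no exception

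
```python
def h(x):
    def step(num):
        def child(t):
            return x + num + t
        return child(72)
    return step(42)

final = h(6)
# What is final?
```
120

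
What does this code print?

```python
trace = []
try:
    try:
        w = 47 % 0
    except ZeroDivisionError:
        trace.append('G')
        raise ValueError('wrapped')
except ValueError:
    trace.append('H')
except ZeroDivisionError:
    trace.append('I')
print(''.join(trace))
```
GH

New ValueError raised, caught by outer ValueError handler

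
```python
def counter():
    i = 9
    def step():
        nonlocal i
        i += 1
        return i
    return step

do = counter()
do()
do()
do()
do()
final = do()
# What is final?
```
14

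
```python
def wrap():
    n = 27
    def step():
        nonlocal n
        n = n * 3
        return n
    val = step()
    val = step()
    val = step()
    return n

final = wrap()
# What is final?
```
729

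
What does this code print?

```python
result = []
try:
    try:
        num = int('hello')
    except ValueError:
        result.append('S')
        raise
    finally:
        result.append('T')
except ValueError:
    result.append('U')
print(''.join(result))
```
STU

finally runs before re-raised exception propagates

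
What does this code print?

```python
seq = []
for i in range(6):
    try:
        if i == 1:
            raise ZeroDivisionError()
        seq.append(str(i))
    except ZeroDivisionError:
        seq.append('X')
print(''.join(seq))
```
0X2345

Exception on i=1 caught, loop continues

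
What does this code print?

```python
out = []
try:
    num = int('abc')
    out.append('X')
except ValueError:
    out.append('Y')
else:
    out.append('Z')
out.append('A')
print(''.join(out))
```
YA

else block skipped when exception is caught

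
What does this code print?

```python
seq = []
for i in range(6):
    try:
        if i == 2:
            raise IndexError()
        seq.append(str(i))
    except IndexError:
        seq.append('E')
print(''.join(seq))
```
01E345

Exception on i=2 caught, loop continues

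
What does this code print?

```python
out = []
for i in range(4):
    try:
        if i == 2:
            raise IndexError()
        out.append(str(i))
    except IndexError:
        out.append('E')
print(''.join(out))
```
01E3

Exception on i=2 caught, loop continues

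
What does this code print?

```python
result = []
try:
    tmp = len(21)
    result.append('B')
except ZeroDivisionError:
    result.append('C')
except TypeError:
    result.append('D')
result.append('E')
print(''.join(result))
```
DE

TypeError is caught by its specific handler, not ZeroDivisionError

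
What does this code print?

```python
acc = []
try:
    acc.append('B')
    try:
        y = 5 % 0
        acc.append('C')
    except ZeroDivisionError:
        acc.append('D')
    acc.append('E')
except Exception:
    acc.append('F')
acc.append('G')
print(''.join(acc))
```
BDEG

Inner exception caught by inner handler, outer continues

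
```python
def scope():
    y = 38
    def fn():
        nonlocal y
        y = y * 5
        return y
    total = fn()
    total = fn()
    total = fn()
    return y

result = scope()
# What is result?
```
4750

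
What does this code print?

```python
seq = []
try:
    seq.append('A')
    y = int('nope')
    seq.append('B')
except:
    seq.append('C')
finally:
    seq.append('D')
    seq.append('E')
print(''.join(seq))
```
ACDE

Code before exception runs, then except, then all of finally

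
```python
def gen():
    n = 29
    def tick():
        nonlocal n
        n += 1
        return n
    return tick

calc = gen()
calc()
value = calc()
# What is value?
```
31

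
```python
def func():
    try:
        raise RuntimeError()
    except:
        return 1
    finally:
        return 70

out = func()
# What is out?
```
70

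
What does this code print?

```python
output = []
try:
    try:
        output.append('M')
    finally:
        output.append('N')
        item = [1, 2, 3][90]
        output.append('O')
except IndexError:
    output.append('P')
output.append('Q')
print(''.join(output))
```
MNPQ

Exception in inner finally caught by outer except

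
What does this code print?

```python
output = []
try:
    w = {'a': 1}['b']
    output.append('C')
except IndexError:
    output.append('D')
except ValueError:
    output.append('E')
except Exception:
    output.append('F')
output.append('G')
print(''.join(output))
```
FG

KeyError not specifically caught, falls to Exception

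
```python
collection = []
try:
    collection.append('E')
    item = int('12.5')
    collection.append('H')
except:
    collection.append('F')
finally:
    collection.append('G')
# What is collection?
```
['E', 'F', 'G']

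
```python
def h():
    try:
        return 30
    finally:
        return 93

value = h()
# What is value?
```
93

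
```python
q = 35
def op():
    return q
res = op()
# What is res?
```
35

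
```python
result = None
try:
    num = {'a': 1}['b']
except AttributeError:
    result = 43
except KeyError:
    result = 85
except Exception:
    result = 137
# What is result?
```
85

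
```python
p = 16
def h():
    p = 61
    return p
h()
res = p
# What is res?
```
16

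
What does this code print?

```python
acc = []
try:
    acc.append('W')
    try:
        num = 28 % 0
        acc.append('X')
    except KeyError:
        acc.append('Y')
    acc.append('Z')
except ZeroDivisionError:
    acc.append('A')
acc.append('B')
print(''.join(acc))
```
WAB

Inner handler doesn't match, propagates to outer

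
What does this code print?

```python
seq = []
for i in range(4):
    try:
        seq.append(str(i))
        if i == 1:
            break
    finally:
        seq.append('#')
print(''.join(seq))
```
0#1#

finally runs even when breaking out of loop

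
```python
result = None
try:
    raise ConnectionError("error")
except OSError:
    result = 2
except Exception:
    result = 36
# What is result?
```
2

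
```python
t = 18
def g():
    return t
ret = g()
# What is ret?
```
18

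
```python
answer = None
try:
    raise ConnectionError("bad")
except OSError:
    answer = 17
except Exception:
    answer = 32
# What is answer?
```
17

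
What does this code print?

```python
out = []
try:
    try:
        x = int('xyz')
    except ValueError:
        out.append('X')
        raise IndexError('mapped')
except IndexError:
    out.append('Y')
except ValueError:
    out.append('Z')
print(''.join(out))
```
XY

New IndexError raised, caught by outer IndexError handler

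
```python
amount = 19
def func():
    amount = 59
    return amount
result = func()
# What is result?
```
59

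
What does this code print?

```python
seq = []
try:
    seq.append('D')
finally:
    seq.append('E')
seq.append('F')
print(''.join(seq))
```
DEF

try/finally without except, no exception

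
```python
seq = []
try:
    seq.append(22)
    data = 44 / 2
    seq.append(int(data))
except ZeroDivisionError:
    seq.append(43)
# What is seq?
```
[22, 22]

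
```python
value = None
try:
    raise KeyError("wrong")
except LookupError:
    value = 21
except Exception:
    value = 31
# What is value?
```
21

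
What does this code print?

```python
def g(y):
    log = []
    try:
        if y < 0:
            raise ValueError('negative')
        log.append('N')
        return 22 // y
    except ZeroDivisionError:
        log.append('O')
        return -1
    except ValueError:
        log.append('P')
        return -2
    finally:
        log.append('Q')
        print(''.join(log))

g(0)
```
NOQ

y=0 causes ZeroDivisionError, caught, finally prints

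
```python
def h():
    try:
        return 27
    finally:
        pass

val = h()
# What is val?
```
27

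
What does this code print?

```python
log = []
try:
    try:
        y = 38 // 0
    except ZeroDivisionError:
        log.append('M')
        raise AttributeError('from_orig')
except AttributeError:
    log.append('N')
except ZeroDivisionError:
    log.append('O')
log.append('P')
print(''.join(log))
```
MNP

AttributeError raised and caught, original ZeroDivisionError not re-raised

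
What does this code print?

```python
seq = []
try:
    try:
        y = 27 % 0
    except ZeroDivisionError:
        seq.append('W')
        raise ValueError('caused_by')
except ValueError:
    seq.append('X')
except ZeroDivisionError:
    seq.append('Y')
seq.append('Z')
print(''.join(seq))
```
WXZ

ValueError raised and caught, original ZeroDivisionError not re-raised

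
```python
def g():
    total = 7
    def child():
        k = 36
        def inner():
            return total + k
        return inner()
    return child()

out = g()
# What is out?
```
43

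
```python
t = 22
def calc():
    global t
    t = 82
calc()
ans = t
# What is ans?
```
82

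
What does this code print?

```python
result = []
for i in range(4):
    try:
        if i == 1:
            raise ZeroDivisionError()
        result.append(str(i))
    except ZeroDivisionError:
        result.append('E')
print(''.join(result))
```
0E23

Exception on i=1 caught, loop continues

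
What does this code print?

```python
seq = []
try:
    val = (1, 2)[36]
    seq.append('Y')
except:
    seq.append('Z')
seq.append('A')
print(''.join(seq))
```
ZA

Exception raised in try, caught by bare except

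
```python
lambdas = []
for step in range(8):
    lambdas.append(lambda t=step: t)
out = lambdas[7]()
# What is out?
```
7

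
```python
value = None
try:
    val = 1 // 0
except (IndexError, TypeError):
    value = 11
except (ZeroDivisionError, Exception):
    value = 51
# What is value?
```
51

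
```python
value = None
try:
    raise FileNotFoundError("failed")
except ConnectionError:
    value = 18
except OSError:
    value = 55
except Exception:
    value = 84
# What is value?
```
55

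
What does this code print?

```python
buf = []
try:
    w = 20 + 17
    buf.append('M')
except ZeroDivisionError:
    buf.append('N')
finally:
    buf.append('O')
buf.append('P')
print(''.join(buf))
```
MOP

finally runs after normal execution too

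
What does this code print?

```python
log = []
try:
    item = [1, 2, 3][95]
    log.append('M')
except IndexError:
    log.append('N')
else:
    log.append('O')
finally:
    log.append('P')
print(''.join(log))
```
NP

Exception: except runs, else skipped, finally runs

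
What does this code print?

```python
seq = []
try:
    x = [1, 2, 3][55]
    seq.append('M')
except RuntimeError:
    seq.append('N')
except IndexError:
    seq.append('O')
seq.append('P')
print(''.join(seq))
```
OP

IndexError is caught by its specific handler, not RuntimeError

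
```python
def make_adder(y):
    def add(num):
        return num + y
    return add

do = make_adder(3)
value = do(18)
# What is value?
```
21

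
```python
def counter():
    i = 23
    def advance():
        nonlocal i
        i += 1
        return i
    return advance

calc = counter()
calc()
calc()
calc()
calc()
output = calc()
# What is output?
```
28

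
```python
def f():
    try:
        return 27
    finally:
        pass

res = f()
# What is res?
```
27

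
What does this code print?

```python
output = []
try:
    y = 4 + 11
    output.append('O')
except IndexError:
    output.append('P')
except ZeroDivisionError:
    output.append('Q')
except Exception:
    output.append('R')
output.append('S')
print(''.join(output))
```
OS

No exception, try block completes normally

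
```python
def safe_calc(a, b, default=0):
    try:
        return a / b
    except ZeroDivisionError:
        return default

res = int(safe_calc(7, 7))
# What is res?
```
1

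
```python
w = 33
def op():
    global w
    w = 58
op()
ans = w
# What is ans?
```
58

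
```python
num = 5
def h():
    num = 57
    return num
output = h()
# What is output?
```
57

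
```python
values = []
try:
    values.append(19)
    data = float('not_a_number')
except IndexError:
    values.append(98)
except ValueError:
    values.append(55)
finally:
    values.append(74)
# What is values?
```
[19, 55, 74]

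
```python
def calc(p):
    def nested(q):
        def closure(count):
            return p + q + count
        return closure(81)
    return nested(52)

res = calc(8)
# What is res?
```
141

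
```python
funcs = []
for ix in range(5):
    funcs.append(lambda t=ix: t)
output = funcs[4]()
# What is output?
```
4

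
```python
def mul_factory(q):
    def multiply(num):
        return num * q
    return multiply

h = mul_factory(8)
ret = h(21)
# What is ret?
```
168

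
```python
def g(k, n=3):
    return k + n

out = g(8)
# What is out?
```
11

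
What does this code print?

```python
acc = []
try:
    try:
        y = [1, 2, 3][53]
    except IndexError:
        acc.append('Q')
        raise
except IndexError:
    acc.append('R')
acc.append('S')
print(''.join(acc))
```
QRS

raise without argument re-raises current exception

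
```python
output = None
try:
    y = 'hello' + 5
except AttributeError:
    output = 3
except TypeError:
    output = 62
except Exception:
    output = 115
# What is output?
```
62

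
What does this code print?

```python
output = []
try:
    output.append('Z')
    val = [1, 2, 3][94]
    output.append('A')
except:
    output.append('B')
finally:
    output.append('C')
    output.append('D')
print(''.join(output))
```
ZBCD

Code before exception runs, then except, then all of finally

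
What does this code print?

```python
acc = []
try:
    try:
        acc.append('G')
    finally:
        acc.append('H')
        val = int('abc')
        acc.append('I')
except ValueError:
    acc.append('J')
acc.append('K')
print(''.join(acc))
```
GHJK

Exception in inner finally caught by outer except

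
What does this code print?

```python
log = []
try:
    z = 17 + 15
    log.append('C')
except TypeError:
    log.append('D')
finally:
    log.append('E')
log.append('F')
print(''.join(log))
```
CEF

finally runs after normal execution too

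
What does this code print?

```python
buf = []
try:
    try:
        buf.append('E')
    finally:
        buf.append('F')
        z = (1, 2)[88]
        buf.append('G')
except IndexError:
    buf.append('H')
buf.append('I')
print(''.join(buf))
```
EFHI

Exception in inner finally caught by outer except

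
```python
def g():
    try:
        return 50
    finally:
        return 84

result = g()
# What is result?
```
84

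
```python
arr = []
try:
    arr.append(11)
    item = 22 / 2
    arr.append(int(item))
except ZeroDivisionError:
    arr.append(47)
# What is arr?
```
[11, 11]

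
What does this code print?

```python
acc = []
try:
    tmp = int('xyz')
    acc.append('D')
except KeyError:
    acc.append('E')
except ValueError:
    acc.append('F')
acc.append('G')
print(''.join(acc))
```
FG

ValueError is caught by its specific handler, not KeyError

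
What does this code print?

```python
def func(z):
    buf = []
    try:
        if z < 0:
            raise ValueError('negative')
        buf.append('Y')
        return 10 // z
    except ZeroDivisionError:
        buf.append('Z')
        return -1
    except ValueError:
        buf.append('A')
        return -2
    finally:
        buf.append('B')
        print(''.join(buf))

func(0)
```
YZB

z=0 causes ZeroDivisionError, caught, finally prints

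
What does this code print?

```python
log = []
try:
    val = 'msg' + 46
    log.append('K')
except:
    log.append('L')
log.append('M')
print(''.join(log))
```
LM

Exception raised in try, caught by bare except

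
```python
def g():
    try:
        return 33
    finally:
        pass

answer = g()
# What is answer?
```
33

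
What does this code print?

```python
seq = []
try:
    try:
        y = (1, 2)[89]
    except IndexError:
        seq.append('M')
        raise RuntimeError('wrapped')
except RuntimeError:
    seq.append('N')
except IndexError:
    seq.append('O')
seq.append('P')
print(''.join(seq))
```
MNP

RuntimeError raised and caught, original IndexError not re-raised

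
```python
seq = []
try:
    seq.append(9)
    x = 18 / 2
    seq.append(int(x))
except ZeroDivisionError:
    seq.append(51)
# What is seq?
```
[9, 9]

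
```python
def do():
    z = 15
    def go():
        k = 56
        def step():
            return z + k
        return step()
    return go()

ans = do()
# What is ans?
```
71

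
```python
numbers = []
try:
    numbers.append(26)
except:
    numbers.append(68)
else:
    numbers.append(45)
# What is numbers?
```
[26, 45]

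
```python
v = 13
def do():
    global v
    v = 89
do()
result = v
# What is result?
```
89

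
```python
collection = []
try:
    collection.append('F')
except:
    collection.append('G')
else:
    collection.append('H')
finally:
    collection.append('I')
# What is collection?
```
['F', 'H', 'I']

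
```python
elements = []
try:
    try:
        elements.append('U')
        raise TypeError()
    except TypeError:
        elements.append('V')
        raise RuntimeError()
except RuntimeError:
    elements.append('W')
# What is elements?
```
['U', 'V', 'W']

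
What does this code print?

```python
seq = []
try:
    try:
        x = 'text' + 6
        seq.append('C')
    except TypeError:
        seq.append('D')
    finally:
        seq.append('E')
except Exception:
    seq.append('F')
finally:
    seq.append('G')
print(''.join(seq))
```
DEG

Both finally blocks run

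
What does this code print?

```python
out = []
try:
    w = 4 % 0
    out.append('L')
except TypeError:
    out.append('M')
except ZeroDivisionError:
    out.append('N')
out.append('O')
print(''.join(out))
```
NO

ZeroDivisionError is caught by its specific handler, not TypeError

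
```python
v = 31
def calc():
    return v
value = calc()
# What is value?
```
31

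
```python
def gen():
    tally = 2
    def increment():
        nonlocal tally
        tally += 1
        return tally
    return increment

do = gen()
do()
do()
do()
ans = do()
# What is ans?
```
6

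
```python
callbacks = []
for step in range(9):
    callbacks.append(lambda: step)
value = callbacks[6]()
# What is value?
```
8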